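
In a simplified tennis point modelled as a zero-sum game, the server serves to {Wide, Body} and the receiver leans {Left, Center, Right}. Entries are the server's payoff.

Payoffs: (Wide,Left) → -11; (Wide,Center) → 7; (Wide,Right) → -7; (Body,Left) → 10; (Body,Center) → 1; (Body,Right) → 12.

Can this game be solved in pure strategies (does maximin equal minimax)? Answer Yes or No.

Row minima: Wide → -11, Body → 1; maximin = 1.
Column maxima: Left → 10, Center → 7, Right → 12; minimax = 7.
1 ≠ 7, so no pure-strategy equilibrium exists.

No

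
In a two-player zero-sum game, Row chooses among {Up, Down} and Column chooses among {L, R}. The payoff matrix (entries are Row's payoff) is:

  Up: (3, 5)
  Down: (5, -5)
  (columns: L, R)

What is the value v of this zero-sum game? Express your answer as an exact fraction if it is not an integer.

10/3

Row minima: Up → 3, Down → -5; maximin = 3.
Column maxima: L → 5, R → 5; minimax = 5.
3 ≠ 5, so there is no saddle point; optimal play is mixed.
Let Row play Up with probability p. Expected payoff against L: 3p + 5(1−p) = −2p + 5; against R: 5p + (-5)(1−p) = 10p − 5.
Setting these equal: −2p + 5 = 10p − 5 ⇒ −12p = -10 ⇒ p = 5/6, and the value is (-2)·(5/6) + 5 = 10/3.
For Column: with q = P(L), equating Up's and Down's payoffs gives −2q + 5 = 10q − 5 ⇒ q = 5/6.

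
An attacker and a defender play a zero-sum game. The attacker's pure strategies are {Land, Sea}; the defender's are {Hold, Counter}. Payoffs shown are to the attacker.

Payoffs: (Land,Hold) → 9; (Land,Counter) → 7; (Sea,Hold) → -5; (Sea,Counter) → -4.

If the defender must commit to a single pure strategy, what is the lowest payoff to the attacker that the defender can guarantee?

7

Column maxima: Hold → 9, Counter → 7.
The smallest of these is 7.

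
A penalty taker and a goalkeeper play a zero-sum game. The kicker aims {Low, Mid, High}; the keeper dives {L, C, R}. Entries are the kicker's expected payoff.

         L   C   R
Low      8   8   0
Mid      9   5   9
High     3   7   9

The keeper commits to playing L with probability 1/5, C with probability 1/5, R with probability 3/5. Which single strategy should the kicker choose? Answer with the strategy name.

Expected payoff of Low: (1/5)·8 + (1/5)·8 + (3/5)·0 = 16/5.
Expected payoff of Mid: (1/5)·9 + (1/5)·5 + (3/5)·9 = 41/5.
Expected payoff of High: (1/5)·3 + (1/5)·7 + (3/5)·9 = 37/5.
The largest is 41/5, so the kicker's best response is Mid.

Mid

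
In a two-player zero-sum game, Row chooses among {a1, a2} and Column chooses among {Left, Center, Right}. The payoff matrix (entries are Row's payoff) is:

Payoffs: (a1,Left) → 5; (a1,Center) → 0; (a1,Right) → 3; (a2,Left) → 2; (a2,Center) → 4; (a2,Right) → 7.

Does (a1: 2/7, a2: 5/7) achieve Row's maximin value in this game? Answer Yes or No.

Against Left this mix gives (2/7)·5 + (5/7)·2 = 20/7.
Against Center this mix gives (2/7)·0 + (5/7)·4 = 20/7.
Against Right this mix gives (2/7)·3 + (5/7)·7 = 41/7.
All of Column's active replies (Left, Center) yield 20/7, and no column does worse for Row. The mix makes Column indifferent and guarantees 20/7, so it is optimal.

Yes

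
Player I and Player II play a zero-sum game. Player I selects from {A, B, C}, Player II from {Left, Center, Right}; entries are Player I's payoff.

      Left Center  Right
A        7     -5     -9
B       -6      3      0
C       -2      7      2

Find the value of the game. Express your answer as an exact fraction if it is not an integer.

-1/5

Row minima: A → -9, B → -6, C → -2; maximin = -2.
Column maxima: Left → 7, Center → 7, Right → 2; minimax = 2.
-2 ≠ 2, so there is no saddle point; optimal play is mixed.
B is strictly dominated by C, so Player I never plays it.
Center is strictly dominated by Right (it gives Player I strictly more in every row), so Player II never plays it.
On the remaining 2×2 (A, C vs Left, Right):
Let Player I play A with probability p. Expected payoff against Left: 7p + (-2)(1−p) = 9p − 2; against Right: (-9)p + 2(1−p) = −11p + 2.
Setting these equal: 9p − 2 = −11p + 2 ⇒ 20p = 4 ⇒ p = 1/5, and the value is (9)·(1/5) − 2 = -1/5.
For Player II: with q = P(Left), equating A's and C's payoffs gives 16q − 9 = −4q + 2 ⇒ q = 11/20.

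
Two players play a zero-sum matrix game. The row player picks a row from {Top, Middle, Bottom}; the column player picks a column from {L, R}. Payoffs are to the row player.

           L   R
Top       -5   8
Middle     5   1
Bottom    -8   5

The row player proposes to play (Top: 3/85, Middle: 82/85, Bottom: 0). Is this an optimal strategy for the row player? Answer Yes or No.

No

Against L this mix gives (3/85)·(-5) + (82/85)·5 = 79/17.
Against R this mix gives (3/85)·8 + (82/85)·1 = 106/85.
The column player will play R, holding the row player to 106/85. Shifting weight toward the row that does better against R would raise this floor (the equalizing mix achieves 45/17 against both R and L), so the proposed strategy is not optimal.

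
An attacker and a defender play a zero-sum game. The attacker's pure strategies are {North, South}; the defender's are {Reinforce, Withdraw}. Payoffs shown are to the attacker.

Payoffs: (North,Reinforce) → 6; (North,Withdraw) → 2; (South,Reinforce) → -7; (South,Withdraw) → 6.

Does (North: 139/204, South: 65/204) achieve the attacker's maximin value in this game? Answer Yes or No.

Against Reinforce this mix gives (139/204)·6 + (65/204)·(-7) = 379/204.
Against Withdraw this mix gives (139/204)·2 + (65/204)·6 = 167/51.
The defender will play Reinforce, holding the attacker to 379/204. Shifting weight toward the row that does better against Reinforce would raise this floor (the equalizing mix achieves 50/17 against both Reinforce and Withdraw), so the proposed strategy is not optimal.

No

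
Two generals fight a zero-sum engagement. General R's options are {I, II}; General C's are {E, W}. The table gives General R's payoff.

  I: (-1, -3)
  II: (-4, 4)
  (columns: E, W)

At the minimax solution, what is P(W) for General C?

3/10

Row minima: I → -3, II → -4; maximin = -3.
Column maxima: E → -1, W → 4; minimax = -1.
-3 ≠ -1, so there is no saddle point; optimal play is mixed.
Let General R play I with probability p. Expected payoff against E: (-1)p + (-4)(1−p) = 3p − 4; against W: (-3)p + 4(1−p) = −7p + 4.
Setting these equal: 3p − 4 = −7p + 4 ⇒ 10p = 8 ⇒ p = 4/5, and the value is (3)·(4/5) − 4 = -8/5.
For General C: with q = P(E), equating I's and II's payoffs gives 2q − 3 = −8q + 4 ⇒ q = 7/10.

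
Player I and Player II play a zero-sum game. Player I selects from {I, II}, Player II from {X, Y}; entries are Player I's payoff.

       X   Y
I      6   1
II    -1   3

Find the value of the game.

Row minima: I → 1, II → -1; maximin = 1.
Column maxima: X → 6, Y → 3; minimax = 3.
1 ≠ 3, so there is no saddle point; optimal play is mixed.
Let Player I play I with probability p. Expected payoff against X: 6p + (-1)(1−p) = 7p − 1; against Y: 1p + 3(1−p) = −2p + 3.
Setting these equal: 7p − 1 = −2p + 3 ⇒ 9p = 4 ⇒ p = 4/9, and the value is (7)·(4/9) − 1 = 19/9.
For Player II: with q = P(X), equating I's and II's payoffs gives 5q + 1 = −4q + 3 ⇒ q = 2/9.

19/9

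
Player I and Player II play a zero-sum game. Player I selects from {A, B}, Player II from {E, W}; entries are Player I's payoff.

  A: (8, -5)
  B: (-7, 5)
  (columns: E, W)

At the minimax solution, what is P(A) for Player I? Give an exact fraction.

12/25

Row minima: A → -5, B → -7; maximin = -5.
Column maxima: E → 8, W → 5; minimax = 5.
-5 ≠ 5, so there is no saddle point; optimal play is mixed.
Let Player I play A with probability p. Expected payoff against E: 8p + (-7)(1−p) = 15p − 7; against W: (-5)p + 5(1−p) = −10p + 5.
Setting these equal: 15p − 7 = −10p + 5 ⇒ 25p = 12 ⇒ p = 12/25, and the value is (15)·(12/25) − 7 = 1/5.
For Player II: with q = P(E), equating A's and B's payoffs gives 13q − 5 = −12q + 5 ⇒ q = 2/5.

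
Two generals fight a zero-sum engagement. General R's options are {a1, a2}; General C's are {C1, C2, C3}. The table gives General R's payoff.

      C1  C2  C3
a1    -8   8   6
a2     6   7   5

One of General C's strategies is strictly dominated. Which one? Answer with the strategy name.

C1 holds General R's payoff strictly below C2 in every row: -8 < 8, 6 < 7.
So C2 is strictly dominated for General C.

C2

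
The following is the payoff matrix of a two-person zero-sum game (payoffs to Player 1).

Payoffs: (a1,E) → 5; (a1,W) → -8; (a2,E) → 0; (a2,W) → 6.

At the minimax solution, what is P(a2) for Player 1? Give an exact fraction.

13/19

Row minima: a1 → -8, a2 → 0; maximin = 0.
Column maxima: E → 5, W → 6; minimax = 5.
0 ≠ 5, so there is no saddle point; optimal play is mixed.
Let Player 1 play a1 with probability p. Expected payoff against E: 5p + 0(1−p) = 5p; against W: (-8)p + 6(1−p) = −14p + 6.
Setting these equal: 5p = −14p + 6 ⇒ 19p = 6 ⇒ p = 6/19, and the value is (5)·(6/19) = 30/19.
For Player 2: with q = P(E), equating a1's and a2's payoffs gives 13q − 8 = −6q + 6 ⇒ q = 14/19.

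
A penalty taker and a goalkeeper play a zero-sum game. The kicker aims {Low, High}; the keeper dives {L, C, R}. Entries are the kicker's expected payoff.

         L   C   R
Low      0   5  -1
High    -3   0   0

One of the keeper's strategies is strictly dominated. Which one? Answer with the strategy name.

C

L holds the kicker's payoff strictly below C in every row: 0 < 5, -3 < 0.
So C is strictly dominated for the keeper.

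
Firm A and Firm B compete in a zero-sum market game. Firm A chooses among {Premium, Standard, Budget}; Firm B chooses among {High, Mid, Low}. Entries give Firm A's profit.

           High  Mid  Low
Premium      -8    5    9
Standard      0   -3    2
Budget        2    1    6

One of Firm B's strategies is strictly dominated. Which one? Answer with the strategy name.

High holds Firm A's payoff strictly below Low in every row: -8 < 9, 0 < 2, 2 < 6.
So Low is strictly dominated for Firm B.

Low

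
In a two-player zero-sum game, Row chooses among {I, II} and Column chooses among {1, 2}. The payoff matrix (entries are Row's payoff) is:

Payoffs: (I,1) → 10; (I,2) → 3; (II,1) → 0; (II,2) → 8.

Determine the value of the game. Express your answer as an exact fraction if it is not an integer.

16/3

Row minima: I → 3, II → 0; maximin = 3.
Column maxima: 1 → 10, 2 → 8; minimax = 8.
3 ≠ 8, so there is no saddle point; optimal play is mixed.
Let Row play I with probability p. Expected payoff against 1: 10p + 0(1−p) = 10p; against 2: 3p + 8(1−p) = −5p + 8.
Setting these equal: 10p = −5p + 8 ⇒ 15p = 8 ⇒ p = 8/15, and the value is (10)·(8/15) = 16/3.
For Column: with q = P(1), equating I's and II's payoffs gives 7q + 3 = −8q + 8 ⇒ q = 1/3.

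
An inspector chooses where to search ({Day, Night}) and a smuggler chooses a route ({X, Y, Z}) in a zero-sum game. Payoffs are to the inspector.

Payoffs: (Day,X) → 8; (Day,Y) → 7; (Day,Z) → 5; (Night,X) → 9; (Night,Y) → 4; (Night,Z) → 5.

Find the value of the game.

5

Row minima: Day → 5, Night → 4; maximin = 5.
Column maxima: X → 9, Y → 7, Z → 5; minimax = 5.
Since maximin = minimax = 5, there is a saddle point and the value is 5.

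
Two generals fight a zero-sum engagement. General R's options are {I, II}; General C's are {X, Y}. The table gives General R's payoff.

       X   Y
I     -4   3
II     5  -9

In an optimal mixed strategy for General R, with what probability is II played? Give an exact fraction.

Row minima: I → -4, II → -9; maximin = -4.
Column maxima: X → 5, Y → 3; minimax = 3.
-4 ≠ 3, so there is no saddle point; optimal play is mixed.
Let General R play I with probability p. Expected payoff against X: (-4)p + 5(1−p) = −9p + 5; against Y: 3p + (-9)(1−p) = 12p − 9.
Setting these equal: −9p + 5 = 12p − 9 ⇒ −21p = -14 ⇒ p = 2/3, and the value is (-9)·(2/3) + 5 = -1.
For General C: with q = P(X), equating I's and II's payoffs gives −7q + 3 = 14q − 9 ⇒ q = 4/7.

1/3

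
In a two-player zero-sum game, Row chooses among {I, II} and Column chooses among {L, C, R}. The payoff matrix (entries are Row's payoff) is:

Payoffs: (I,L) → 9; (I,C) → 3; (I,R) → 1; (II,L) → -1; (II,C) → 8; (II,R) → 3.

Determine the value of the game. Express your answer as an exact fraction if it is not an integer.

7/3

Row minima: I → 1, II → -1; maximin = 1.
Column maxima: L → 9, C → 8, R → 3; minimax = 3.
1 ≠ 3, so there is no saddle point; optimal play is mixed.
C is strictly dominated by R (it gives Row strictly more in every row), so Column never plays it.
On the remaining 2×2 (I, II vs L, R):
Let Row play I with probability p. Expected payoff against L: 9p + (-1)(1−p) = 10p − 1; against R: 1p + 3(1−p) = −2p + 3.
Setting these equal: 10p − 1 = −2p + 3 ⇒ 12p = 4 ⇒ p = 1/3, and the value is (10)·(1/3) − 1 = 7/3.
For Column: with q = P(L), equating I's and II's payoffs gives 8q + 1 = −4q + 3 ⇒ q = 1/6.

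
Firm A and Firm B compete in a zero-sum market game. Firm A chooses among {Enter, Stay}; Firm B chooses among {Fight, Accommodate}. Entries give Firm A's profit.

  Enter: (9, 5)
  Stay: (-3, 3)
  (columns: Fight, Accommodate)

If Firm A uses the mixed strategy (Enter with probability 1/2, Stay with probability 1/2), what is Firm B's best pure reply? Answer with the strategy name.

Fight

If Firm B plays Fight, Firm A's expected payoff is (1/2)·9 + (1/2)·(-3) = 3.
If Firm B plays Accommodate, Firm A's expected payoff is (1/2)·5 + (1/2)·3 = 4.
Firm B minimizes Firm A's payoff; the smallest is 3, so the best response is Fight.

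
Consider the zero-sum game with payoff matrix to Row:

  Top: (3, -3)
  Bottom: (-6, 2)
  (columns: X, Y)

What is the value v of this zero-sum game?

Row minima: Top → -3, Bottom → -6; maximin = -3.
Column maxima: X → 3, Y → 2; minimax = 2.
-3 ≠ 2, so there is no saddle point; optimal play is mixed.
Let Row play Top with probability p. Expected payoff against X: 3p + (-6)(1−p) = 9p − 6; against Y: (-3)p + 2(1−p) = −5p + 2.
Setting these equal: 9p − 6 = −5p + 2 ⇒ 14p = 8 ⇒ p = 4/7, and the value is (9)·(4/7) − 6 = -6/7.
For Column: with q = P(X), equating Top's and Bottom's payoffs gives 6q − 3 = −8q + 2 ⇒ q = 5/14.

-6/7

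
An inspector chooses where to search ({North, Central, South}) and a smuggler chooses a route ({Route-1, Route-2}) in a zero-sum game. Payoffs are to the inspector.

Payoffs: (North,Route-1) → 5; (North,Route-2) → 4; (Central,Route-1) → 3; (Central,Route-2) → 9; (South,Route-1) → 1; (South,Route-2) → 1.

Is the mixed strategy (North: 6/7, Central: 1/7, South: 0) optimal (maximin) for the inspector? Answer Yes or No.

Yes

Against Route-1 this mix gives (6/7)·5 + (1/7)·3 = 33/7.
Against Route-2 this mix gives (6/7)·4 + (1/7)·9 = 33/7.
All of the smuggler's active replies (Route-1, Route-2) yield 33/7, and no column does worse for the inspector. The mix makes the smuggler indifferent and guarantees 33/7, so it is optimal.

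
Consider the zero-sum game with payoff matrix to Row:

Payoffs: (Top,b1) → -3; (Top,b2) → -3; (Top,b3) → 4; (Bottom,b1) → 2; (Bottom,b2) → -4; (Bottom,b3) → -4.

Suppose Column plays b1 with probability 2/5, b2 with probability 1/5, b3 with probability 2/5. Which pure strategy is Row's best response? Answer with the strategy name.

Expected payoff of Top: (2/5)·(-3) + (1/5)·(-3) + (2/5)·4 = -1/5.
Expected payoff of Bottom: (2/5)·2 + (1/5)·(-4) + (2/5)·(-4) = -8/5.
The largest is -1/5, so Row's best response is Top.

Top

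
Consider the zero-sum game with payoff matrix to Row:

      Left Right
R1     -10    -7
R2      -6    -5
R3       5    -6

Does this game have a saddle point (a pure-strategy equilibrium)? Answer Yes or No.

Row minima: R1 → -10, R2 → -6, R3 → -6; maximin = -6.
Column maxima: Left → 5, Right → -5; minimax = -5.
-6 ≠ -5, so no pure-strategy equilibrium exists.

No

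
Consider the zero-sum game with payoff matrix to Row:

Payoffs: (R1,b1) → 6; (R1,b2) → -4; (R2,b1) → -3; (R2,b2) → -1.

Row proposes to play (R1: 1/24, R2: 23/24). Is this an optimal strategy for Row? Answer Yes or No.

No

Against b1 this mix gives (1/24)·6 + (23/24)·(-3) = -21/8.
Against b2 this mix gives (1/24)·(-4) + (23/24)·(-1) = -9/8.
Column will play b1, holding Row to -21/8. Shifting weight toward the row that does better against b1 would raise this floor (the equalizing mix achieves -3/2 against both b1 and b2), so the proposed strategy is not optimal.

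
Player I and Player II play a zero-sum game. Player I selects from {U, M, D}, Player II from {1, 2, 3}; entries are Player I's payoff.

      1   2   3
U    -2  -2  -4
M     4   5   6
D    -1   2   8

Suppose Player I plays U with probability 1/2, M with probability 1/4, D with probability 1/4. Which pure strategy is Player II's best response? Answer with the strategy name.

If Player II plays 1, Player I's expected payoff is (1/2)·(-2) + (1/4)·4 + (1/4)·(-1) = -1/4.
If Player II plays 2, Player I's expected payoff is (1/2)·(-2) + (1/4)·5 + (1/4)·2 = 3/4.
If Player II plays 3, Player I's expected payoff is (1/2)·(-4) + (1/4)·6 + (1/4)·8 = 3/2.
Player II minimizes Player I's payoff; the smallest is -1/4, so the best response is 1.

1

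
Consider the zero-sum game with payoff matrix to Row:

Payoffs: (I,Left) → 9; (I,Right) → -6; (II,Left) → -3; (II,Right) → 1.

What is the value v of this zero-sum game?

Row minima: I → -6, II → -3; maximin = -3.
Column maxima: Left → 9, Right → 1; minimax = 1.
-3 ≠ 1, so there is no saddle point; optimal play is mixed.
Let Row play I with probability p. Expected payoff against Left: 9p + (-3)(1−p) = 12p − 3; against Right: (-6)p + 1(1−p) = −7p + 1.
Setting these equal: 12p − 3 = −7p + 1 ⇒ 19p = 4 ⇒ p = 4/19, and the value is (12)·(4/19) − 3 = -9/19.
For Column: with q = P(Left), equating I's and II's payoffs gives 15q − 6 = −4q + 1 ⇒ q = 7/19.

-9/19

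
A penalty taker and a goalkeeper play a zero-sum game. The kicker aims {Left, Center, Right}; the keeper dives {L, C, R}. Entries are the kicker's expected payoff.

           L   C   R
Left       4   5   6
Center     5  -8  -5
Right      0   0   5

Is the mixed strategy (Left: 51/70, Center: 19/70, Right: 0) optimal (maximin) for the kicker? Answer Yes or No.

No

Against L this mix gives (51/70)·4 + (19/70)·5 = 299/70.
Against C this mix gives (51/70)·5 + (19/70)·(-8) = 103/70.
Against R this mix gives (51/70)·6 + (19/70)·(-5) = 211/70.
The keeper will play C, holding the kicker to 103/70. Shifting weight toward the row that does better against C would raise this floor (the equalizing mix achieves 57/14 against both C and L), so the proposed strategy is not optimal.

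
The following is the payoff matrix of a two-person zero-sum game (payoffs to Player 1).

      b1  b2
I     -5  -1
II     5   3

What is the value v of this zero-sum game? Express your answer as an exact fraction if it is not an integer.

3

Row minima: I → -5, II → 3; maximin = 3.
Column maxima: b1 → 5, b2 → 3; minimax = 3.
Since maximin = minimax = 3, there is a saddle point and the value is 3.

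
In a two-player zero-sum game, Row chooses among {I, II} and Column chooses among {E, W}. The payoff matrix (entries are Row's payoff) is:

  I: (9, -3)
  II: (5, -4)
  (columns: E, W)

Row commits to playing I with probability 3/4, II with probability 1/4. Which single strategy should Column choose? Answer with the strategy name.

If Column plays E, Row's expected payoff is (3/4)·9 + (1/4)·5 = 8.
If Column plays W, Row's expected payoff is (3/4)·(-3) + (1/4)·(-4) = -13/4.
Column minimizes Row's payoff; the smallest is -13/4, so the best response is W.

W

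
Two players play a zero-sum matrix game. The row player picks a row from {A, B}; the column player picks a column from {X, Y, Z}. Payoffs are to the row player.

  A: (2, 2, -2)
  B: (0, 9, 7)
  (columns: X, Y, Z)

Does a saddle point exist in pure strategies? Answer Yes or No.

No

Row minima: A → -2, B → 0; maximin = 0.
Column maxima: X → 2, Y → 9, Z → 7; minimax = 2.
0 ≠ 2, so no pure-strategy equilibrium exists.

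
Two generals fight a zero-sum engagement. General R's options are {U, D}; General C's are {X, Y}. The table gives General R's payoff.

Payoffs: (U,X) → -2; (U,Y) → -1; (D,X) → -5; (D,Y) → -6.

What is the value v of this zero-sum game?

Row minima: U → -2, D → -6; maximin = -2.
Column maxima: X → -2, Y → -1; minimax = -2.
Since maximin = minimax = -2, there is a saddle point and the value is -2.

-2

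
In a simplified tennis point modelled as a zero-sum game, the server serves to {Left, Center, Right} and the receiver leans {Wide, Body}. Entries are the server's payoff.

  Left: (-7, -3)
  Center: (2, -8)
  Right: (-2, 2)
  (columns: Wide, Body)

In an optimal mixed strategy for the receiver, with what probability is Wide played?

5/7

Row minima: Left → -7, Center → -8, Right → -2; maximin = -2.
Column maxima: Wide → 2, Body → 2; minimax = 2.
-2 ≠ 2, so there is no saddle point; optimal play is mixed.
Left is strictly dominated by Right, so the server never plays it.
On the remaining 2×2 (Center, Right vs Wide, Body):
Let the server play Center with probability p. Expected payoff against Wide: 2p + (-2)(1−p) = 4p − 2; against Body: (-8)p + 2(1−p) = −10p + 2.
Setting these equal: 4p − 2 = −10p + 2 ⇒ 14p = 4 ⇒ p = 2/7, and the value is (4)·(2/7) − 2 = -6/7.
For the receiver: with q = P(Wide), equating Center's and Right's payoffs gives 10q − 8 = −4q + 2 ⇒ q = 5/7.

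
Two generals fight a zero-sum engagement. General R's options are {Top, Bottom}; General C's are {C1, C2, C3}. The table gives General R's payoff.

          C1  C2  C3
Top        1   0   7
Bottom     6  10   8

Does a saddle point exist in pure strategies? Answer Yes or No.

Row minima: Top → 0, Bottom → 6; maximin = 6.
Column maxima: C1 → 6, C2 → 10, C3 → 8; minimax = 6.
maximin = minimax = 6, so a saddle point exists.

Yes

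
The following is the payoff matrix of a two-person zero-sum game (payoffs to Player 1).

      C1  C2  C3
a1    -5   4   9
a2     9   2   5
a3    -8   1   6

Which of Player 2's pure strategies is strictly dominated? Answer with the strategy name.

C2 holds Player 1's payoff strictly below C3 in every row: 4 < 9, 2 < 5, 1 < 6.
So C3 is strictly dominated for Player 2.

C3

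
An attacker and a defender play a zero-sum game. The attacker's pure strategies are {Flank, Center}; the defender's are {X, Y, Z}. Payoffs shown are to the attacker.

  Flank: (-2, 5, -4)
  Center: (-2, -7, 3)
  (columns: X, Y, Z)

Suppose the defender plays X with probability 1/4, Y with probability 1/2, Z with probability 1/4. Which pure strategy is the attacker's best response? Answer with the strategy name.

Flank

Expected payoff of Flank: (1/4)·(-2) + (1/2)·5 + (1/4)·(-4) = 1.
Expected payoff of Center: (1/4)·(-2) + (1/2)·(-7) + (1/4)·3 = -13/4.
The largest is 1, so the attacker's best response is Flank.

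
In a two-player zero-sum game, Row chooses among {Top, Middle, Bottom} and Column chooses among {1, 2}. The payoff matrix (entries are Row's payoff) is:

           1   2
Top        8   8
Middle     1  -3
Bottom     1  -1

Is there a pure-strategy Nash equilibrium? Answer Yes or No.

Row minima: Top → 8, Middle → -3, Bottom → -1; maximin = 8.
Column maxima: 1 → 8, 2 → 8; minimax = 8.
maximin = minimax = 8, so a saddle point exists.

Yes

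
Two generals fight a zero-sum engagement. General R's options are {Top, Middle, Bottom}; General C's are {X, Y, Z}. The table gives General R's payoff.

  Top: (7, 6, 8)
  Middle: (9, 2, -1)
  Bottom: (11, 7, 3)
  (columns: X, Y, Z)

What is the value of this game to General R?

19/3

Row minima: Top → 6, Middle → -1, Bottom → 3; maximin = 6.
Column maxima: X → 11, Y → 7, Z → 8; minimax = 7.
6 ≠ 7, so there is no saddle point; optimal play is mixed.
Middle is strictly dominated by Bottom, so General R never plays it.
X is strictly dominated by Y (it gives General R strictly more in every row), so General C never plays it.
On the remaining 2×2 (Top, Bottom vs Y, Z):
Let General R play Top with probability p. Expected payoff against Y: 6p + 7(1−p) = −p + 7; against Z: 8p + 3(1−p) = 5p + 3.
Setting these equal: −p + 7 = 5p + 3 ⇒ −6p = -4 ⇒ p = 2/3, and the value is (-1)·(2/3) + 7 = 19/3.
For General C: with q = P(Y), equating Top's and Bottom's payoffs gives −2q + 8 = 4q + 3 ⇒ q = 5/6.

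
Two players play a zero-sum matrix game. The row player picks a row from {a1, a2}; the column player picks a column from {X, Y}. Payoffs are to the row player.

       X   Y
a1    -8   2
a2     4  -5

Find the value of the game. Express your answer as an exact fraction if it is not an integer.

Row minima: a1 → -8, a2 → -5; maximin = -5.
Column maxima: X → 4, Y → 2; minimax = 2.
-5 ≠ 2, so there is no saddle point; optimal play is mixed.
Let the row player play a1 with probability p. Expected payoff against X: (-8)p + 4(1−p) = −12p + 4; against Y: 2p + (-5)(1−p) = 7p − 5.
Setting these equal: −12p + 4 = 7p − 5 ⇒ −19p = -9 ⇒ p = 9/19, and the value is (-12)·(9/19) + 4 = -32/19.
For the column player: with q = P(X), equating a1's and a2's payoffs gives −10q + 2 = 9q − 5 ⇒ q = 7/19.

-32/19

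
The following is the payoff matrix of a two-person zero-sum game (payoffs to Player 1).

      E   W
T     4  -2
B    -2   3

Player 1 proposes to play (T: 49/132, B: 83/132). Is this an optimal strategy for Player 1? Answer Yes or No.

No

Against E this mix gives (49/132)·4 + (83/132)·(-2) = 5/22.
Against W this mix gives (49/132)·(-2) + (83/132)·3 = 151/132.
Player 2 will play E, holding Player 1 to 5/22. Shifting weight toward the row that does better against E would raise this floor (the equalizing mix achieves 8/11 against both E and W), so the proposed strategy is not optimal.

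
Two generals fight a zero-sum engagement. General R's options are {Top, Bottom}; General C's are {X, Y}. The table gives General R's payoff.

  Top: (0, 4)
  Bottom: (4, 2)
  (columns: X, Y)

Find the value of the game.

8/3

Row minima: Top → 0, Bottom → 2; maximin = 2.
Column maxima: X → 4, Y → 4; minimax = 4.
2 ≠ 4, so there is no saddle point; optimal play is mixed.
Let General R play Top with probability p. Expected payoff against X: 0p + 4(1−p) = −4p + 4; against Y: 4p + 2(1−p) = 2p + 2.
Setting these equal: −4p + 4 = 2p + 2 ⇒ −6p = -2 ⇒ p = 1/3, and the value is (-4)·(1/3) + 4 = 8/3.
For General C: with q = P(X), equating Top's and Bottom's payoffs gives −4q + 4 = 2q + 2 ⇒ q = 1/3.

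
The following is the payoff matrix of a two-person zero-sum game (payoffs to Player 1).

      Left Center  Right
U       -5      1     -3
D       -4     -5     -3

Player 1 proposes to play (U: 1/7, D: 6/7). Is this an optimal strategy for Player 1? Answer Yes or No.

Yes

Against Left this mix gives (1/7)·(-5) + (6/7)·(-4) = -29/7.
Against Center this mix gives (1/7)·1 + (6/7)·(-5) = -29/7.
Against Right this mix gives (1/7)·(-3) + (6/7)·(-3) = -3.
All of Player 2's active replies (Left, Center) yield -29/7, and no column does worse for Player 1. The mix makes Player 2 indifferent and guarantees -29/7, so it is optimal.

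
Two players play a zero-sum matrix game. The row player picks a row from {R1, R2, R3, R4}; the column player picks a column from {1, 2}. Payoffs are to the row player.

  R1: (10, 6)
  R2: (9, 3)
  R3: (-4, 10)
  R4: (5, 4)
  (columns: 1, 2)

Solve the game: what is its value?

62/9

Row minima: R1 → 6, R2 → 3, R3 → -4, R4 → 4; maximin = 6.
Column maxima: 1 → 10, 2 → 10; minimax = 10.
6 ≠ 10, so there is no saddle point; optimal play is mixed.
R2 is strictly dominated by R1, so the row player never plays it.
R4 is strictly dominated by R1, so the row player never plays it.
On the remaining 2×2 (R1, R3 vs 1, 2):
Let the row player play R1 with probability p. Expected payoff against 1: 10p + (-4)(1−p) = 14p − 4; against 2: 6p + 10(1−p) = −4p + 10.
Setting these equal: 14p − 4 = −4p + 10 ⇒ 18p = 14 ⇒ p = 7/9, and the value is (14)·(7/9) − 4 = 62/9.
For the column player: with q = P(1), equating R1's and R3's payoffs gives 4q + 6 = −14q + 10 ⇒ q = 2/9.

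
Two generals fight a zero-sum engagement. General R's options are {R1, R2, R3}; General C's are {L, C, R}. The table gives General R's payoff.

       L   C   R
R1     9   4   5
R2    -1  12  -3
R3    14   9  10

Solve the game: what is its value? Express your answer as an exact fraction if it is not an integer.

147/16

Row minima: R1 → 4, R2 → -3, R3 → 9; maximin = 9.
Column maxima: L → 14, C → 12, R → 10; minimax = 10.
9 ≠ 10, so there is no saddle point; optimal play is mixed.
R1 is strictly dominated by R3, so General R never plays it.
L is strictly dominated by R (it gives General R strictly more in every row), so General C never plays it.
On the remaining 2×2 (R2, R3 vs C, R):
Let General R play R2 with probability p. Expected payoff against C: 12p + 9(1−p) = 3p + 9; against R: (-3)p + 10(1−p) = −13p + 10.
Setting these equal: 3p + 9 = −13p + 10 ⇒ 16p = 1 ⇒ p = 1/16, and the value is (3)·(1/16) + 9 = 147/16.
For General C: with q = P(C), equating R2's and R3's payoffs gives 15q − 3 = −q + 10 ⇒ q = 13/16.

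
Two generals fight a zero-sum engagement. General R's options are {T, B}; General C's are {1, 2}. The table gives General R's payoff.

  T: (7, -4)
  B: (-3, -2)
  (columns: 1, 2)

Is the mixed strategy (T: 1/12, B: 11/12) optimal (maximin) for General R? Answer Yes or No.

Yes

Against 1 this mix gives (1/12)·7 + (11/12)·(-3) = -13/6.
Against 2 this mix gives (1/12)·(-4) + (11/12)·(-2) = -13/6.
All of General C's active replies (1, 2) yield -13/6, and no column does worse for General R. The mix makes General C indifferent and guarantees -13/6, so it is optimal.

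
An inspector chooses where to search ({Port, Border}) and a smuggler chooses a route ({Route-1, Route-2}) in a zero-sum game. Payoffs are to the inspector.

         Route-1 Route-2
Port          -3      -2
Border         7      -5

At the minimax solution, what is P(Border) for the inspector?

1/13

Row minima: Port → -3, Border → -5; maximin = -3.
Column maxima: Route-1 → 7, Route-2 → -2; minimax = -2.
-3 ≠ -2, so there is no saddle point; optimal play is mixed.
Let the inspector play Port with probability p. Expected payoff against Route-1: (-3)p + 7(1−p) = −10p + 7; against Route-2: (-2)p + (-5)(1−p) = 3p − 5.
Setting these equal: −10p + 7 = 3p − 5 ⇒ −13p = -12 ⇒ p = 12/13, and the value is (-10)·(12/13) + 7 = -29/13.
For the smuggler: with q = P(Route-1), equating Port's and Border's payoffs gives −q − 2 = 12q − 5 ⇒ q = 3/13.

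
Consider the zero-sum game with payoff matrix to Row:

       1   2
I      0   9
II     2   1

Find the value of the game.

9/5

Row minima: I → 0, II → 1; maximin = 1.
Column maxima: 1 → 2, 2 → 9; minimax = 2.
1 ≠ 2, so there is no saddle point; optimal play is mixed.
Let Row play I with probability p. Expected payoff against 1: 0p + 2(1−p) = −2p + 2; against 2: 9p + 1(1−p) = 8p + 1.
Setting these equal: −2p + 2 = 8p + 1 ⇒ −10p = -1 ⇒ p = 1/10, and the value is (-2)·(1/10) + 2 = 9/5.
For Column: with q = P(1), equating I's and II's payoffs gives −9q + 9 = q + 1 ⇒ q = 4/5.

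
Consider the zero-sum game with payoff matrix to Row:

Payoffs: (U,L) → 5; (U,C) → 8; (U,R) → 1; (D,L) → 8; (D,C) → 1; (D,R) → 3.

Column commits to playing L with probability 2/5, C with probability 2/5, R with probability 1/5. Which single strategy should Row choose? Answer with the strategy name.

Expected payoff of U: (2/5)·5 + (2/5)·8 + (1/5)·1 = 27/5.
Expected payoff of D: (2/5)·8 + (2/5)·1 + (1/5)·3 = 21/5.
The largest is 27/5, so Row's best response is U.

U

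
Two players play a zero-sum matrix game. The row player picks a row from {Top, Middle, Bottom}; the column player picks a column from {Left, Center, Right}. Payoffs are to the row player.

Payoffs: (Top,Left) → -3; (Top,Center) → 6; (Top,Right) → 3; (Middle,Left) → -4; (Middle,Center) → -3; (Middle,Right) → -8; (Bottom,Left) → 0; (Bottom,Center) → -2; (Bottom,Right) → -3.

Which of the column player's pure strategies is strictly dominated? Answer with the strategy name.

Center

Right holds the row player's payoff strictly below Center in every row: 3 < 6, -8 < -3, -3 < -2.
So Center is strictly dominated for the column player.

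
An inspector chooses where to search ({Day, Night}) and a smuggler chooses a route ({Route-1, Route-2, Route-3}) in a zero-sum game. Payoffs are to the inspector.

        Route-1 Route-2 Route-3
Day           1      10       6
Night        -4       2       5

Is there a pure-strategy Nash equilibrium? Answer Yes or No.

Yes

Row minima: Day → 1, Night → -4; maximin = 1.
Column maxima: Route-1 → 1, Route-2 → 10, Route-3 → 6; minimax = 1.
maximin = minimax = 1, so a saddle point exists.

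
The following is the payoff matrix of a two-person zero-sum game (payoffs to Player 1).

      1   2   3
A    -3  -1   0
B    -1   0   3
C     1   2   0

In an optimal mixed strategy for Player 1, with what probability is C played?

Row minima: A → -3, B → -1, C → 0; maximin = 0.
Column maxima: 1 → 1, 2 → 2, 3 → 3; minimax = 1.
0 ≠ 1, so there is no saddle point; optimal play is mixed.
A is strictly dominated by B, so Player 1 never plays it.
2 is strictly dominated by 1 (it gives Player 1 strictly more in every row), so Player 2 never plays it.
On the remaining 2×2 (B, C vs 1, 3):
Let Player 1 play B with probability p. Expected payoff against 1: (-1)p + 1(1−p) = −2p + 1; against 3: 3p + 0(1−p) = 3p.
Setting these equal: −2p + 1 = 3p ⇒ −5p = -1 ⇒ p = 1/5, and the value is (-2)·(1/5) + 1 = 3/5.
For Player 2: with q = P(1), equating B's and C's payoffs gives −4q + 3 = q ⇒ q = 3/5.

4/5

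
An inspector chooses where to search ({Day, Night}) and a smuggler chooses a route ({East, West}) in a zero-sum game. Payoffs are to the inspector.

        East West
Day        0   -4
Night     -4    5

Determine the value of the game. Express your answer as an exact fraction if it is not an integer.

Row minima: Day → -4, Night → -4; maximin = -4.
Column maxima: East → 0, West → 5; minimax = 0.
-4 ≠ 0, so there is no saddle point; optimal play is mixed.
Let the inspector play Day with probability p. Expected payoff against East: 0p + (-4)(1−p) = 4p − 4; against West: (-4)p + 5(1−p) = −9p + 5.
Setting these equal: 4p − 4 = −9p + 5 ⇒ 13p = 9 ⇒ p = 9/13, and the value is (4)·(9/13) − 4 = -16/13.
For the smuggler: with q = P(East), equating Day's and Night's payoffs gives 4q − 4 = −9q + 5 ⇒ q = 9/13.

-16/13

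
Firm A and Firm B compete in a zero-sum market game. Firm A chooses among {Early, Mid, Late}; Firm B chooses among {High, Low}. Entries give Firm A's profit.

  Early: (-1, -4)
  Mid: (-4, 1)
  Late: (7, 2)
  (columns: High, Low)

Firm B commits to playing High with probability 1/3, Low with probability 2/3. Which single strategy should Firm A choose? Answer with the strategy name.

Late

Expected payoff of Early: (1/3)·(-1) + (2/3)·(-4) = -3.
Expected payoff of Mid: (1/3)·(-4) + (2/3)·1 = -2/3.
Expected payoff of Late: (1/3)·7 + (2/3)·2 = 11/3.
The largest is 11/3, so Firm A's best response is Late.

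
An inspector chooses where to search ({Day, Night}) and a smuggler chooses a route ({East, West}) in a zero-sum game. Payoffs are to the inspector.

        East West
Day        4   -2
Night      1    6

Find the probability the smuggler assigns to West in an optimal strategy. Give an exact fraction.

3/11

Row minima: Day → -2, Night → 1; maximin = 1.
Column maxima: East → 4, West → 6; minimax = 4.
1 ≠ 4, so there is no saddle point; optimal play is mixed.
Let the inspector play Day with probability p. Expected payoff against East: 4p + 1(1−p) = 3p + 1; against West: (-2)p + 6(1−p) = −8p + 6.
Setting these equal: 3p + 1 = −8p + 6 ⇒ 11p = 5 ⇒ p = 5/11, and the value is (3)·(5/11) + 1 = 26/11.
For the smuggler: with q = P(East), equating Day's and Night's payoffs gives 6q − 2 = −5q + 6 ⇒ q = 8/11.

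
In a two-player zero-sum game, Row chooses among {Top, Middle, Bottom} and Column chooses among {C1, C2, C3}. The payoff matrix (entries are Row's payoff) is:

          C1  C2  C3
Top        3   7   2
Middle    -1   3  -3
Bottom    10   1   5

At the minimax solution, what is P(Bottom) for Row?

Row minima: Top → 2, Middle → -3, Bottom → 1; maximin = 2.
Column maxima: C1 → 10, C2 → 7, C3 → 5; minimax = 5.
2 ≠ 5, so there is no saddle point; optimal play is mixed.
Middle is strictly dominated by Top, so Row never plays it.
C1 is strictly dominated by C3 (it gives Row strictly more in every row), so Column never plays it.
On the remaining 2×2 (Top, Bottom vs C2, C3):
Let Row play Top with probability p. Expected payoff against C2: 7p + 1(1−p) = 6p + 1; against C3: 2p + 5(1−p) = −3p + 5.
Setting these equal: 6p + 1 = −3p + 5 ⇒ 9p = 4 ⇒ p = 4/9, and the value is (6)·(4/9) + 1 = 11/3.
For Column: with q = P(C2), equating Top's and Bottom's payoffs gives 5q + 2 = −4q + 5 ⇒ q = 1/3.

5/9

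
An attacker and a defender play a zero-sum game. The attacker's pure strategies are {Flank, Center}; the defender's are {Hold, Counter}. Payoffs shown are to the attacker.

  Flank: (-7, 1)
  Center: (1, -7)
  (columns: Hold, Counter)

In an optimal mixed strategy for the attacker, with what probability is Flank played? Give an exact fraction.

Row minima: Flank → -7, Center → -7; maximin = -7.
Column maxima: Hold → 1, Counter → 1; minimax = 1.
-7 ≠ 1, so there is no saddle point; optimal play is mixed.
Let the attacker play Flank with probability p. Expected payoff against Hold: (-7)p + 1(1−p) = −8p + 1; against Counter: 1p + (-7)(1−p) = 8p − 7.
Setting these equal: −8p + 1 = 8p − 7 ⇒ −16p = -8 ⇒ p = 1/2, and the value is (-8)·(1/2) + 1 = -3.
For the defender: with q = P(Hold), equating Flank's and Center's payoffs gives −8q + 1 = 8q − 7 ⇒ q = 1/2.

1/2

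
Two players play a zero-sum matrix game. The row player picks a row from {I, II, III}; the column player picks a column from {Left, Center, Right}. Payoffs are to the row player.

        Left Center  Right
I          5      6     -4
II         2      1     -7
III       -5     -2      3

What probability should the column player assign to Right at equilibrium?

Row minima: I → -4, II → -7, III → -5; maximin = -4.
Column maxima: Left → 5, Center → 6, Right → 3; minimax = 3.
-4 ≠ 3, so there is no saddle point; optimal play is mixed.
II is strictly dominated by I, so the row player never plays it.
With II eliminated, Center is strictly dominated by Left (it gives the row player strictly more in every remaining row), so the column player never plays it.
On the remaining 2×2 (I, III vs Left, Right):
Let the row player play I with probability p. Expected payoff against Left: 5p + (-5)(1−p) = 10p − 5; against Right: (-4)p + 3(1−p) = −7p + 3.
Setting these equal: 10p − 5 = −7p + 3 ⇒ 17p = 8 ⇒ p = 8/17, and the value is (10)·(8/17) − 5 = -5/17.
For the column player: with q = P(Left), equating I's and III's payoffs gives 9q − 4 = −8q + 3 ⇒ q = 7/17.

10/17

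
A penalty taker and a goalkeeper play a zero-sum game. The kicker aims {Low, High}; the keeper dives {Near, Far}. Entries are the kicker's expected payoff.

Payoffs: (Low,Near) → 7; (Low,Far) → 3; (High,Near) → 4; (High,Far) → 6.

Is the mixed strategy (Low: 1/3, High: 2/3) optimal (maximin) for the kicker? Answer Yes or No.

Yes

Against Near this mix gives (1/3)·7 + (2/3)·4 = 5.
Against Far this mix gives (1/3)·3 + (2/3)·6 = 5.
All of the keeper's active replies (Near, Far) yield 5, and no column does worse for the kicker. The mix makes the keeper indifferent and guarantees 5, so it is optimal.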